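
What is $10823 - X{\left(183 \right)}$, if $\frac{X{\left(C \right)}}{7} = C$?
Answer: $9542$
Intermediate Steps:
$X{\left(C \right)} = 7 C$
$10823 - X{\left(183 \right)} = 10823 - 7 \cdot 183 = 10823 - 1281 = 9542$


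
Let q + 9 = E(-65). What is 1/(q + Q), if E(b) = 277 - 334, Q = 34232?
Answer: 1/34166 ≈ 2.9269e-5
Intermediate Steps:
E(b) = -57
q = -66 (q = -9 - 57 = -66)
1/(q + Q) = 1/(-66 + 34232) = 1/34166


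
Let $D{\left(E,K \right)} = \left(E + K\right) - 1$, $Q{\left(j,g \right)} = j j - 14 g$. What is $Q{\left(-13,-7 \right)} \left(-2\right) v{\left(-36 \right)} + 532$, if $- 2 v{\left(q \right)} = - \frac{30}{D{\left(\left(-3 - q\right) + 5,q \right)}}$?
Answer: $-7478$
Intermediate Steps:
$Q{\left(j,g \right)} = j^{2} - 14 g$
$D{\left(E,K \right)} = -1 + E + K$
$v{\left(q \right)} = 15$ ($v{\left(q \right)} = - \frac{\left(-30\right) \frac{1}{-1 + \left(\left(-3 - q\right) + 5\right) + q}}{2} = - \frac{\left(-30\right) \frac{1}{-1 - \left(-2 + q\right) + q}}{2} = - \frac{\left(-30\right) 1^{-1}}{2} = - \frac{\left(-30\right) 1}{2} = \left(- \frac{1}{2}\right) \left(-30\right) = 15$)
$Q{\left(-13,-7 \right)} \left(-2\right) v{\left(-36 \right)} + 532 = \left(\left(-13\right)^{2} - -98\right) \left(-2\right) 15 + 532 = \left(169 + 98\right) \left(-2\right) 15 + 532 = 267 \left(-2\right) 15 + 532 = \left(-534\right) 15 + 532 = -8010 + 532 = -7478$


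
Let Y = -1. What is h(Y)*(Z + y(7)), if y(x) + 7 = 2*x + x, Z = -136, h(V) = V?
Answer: 122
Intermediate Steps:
y(x) = -7 + 3*x (y(x) = -7 + (2*x + x) = -7 + 3*x)
h(Y)*(Z + y(7)) = -(-136 + (-7 + 3*7)) = -(-136 + (-7 + 21)) = -(-136 + 14) = -1*(-122) = 122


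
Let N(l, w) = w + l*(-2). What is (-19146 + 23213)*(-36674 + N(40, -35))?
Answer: -149620863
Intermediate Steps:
N(l, w) = w - 2*l
(-19146 + 23213)*(-36674 + N(40, -35)) = (-19146 + 23213)*(-36674 + (-35 - 2*40)) = 4067*(-36674 + (-35 - 80)) = 4067*(-36674 - 115) = 4067*(-36789) = -149620863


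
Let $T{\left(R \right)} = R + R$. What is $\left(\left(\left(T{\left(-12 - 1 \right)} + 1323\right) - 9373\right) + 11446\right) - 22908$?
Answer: $-19538$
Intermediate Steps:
$T{\left(R \right)} = 2 R$
$\left(\left(\left(T{\left(-12 - 1 \right)} + 1323\right) - 9373\right) + 11446\right) - 22908 = \left(\left(\left(2 \left(-12 - 1\right) + 1323\right) - 9373\right) + 11446\right) - 22908 = \left(\left(\left(2 \left(-13\right) + 1323\right) - 9373\right) + 11446\right) - 22908 = \left(\left(\left(-26 + 1323\right) - 9373\right) + 11446\right) - 22908 = \left(\left(1297 - 9373\right) + 11446\right) - 22908 = \left(-8076 + 11446\right) - 22908 = 3370 - 22908 = -19538$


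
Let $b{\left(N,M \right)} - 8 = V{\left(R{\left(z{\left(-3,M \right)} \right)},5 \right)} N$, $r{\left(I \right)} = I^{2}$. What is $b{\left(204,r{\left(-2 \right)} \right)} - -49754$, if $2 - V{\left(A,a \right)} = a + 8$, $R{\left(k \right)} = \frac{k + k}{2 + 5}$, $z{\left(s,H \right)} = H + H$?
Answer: $47518$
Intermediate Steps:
$z{\left(s,H \right)} = 2 H$
$R{\left(k \right)} = \frac{2 k}{7}$
$V{\left(A,a \right)} = -6 - a$ ($V{\left(A,a \right)} = 2 - \left(a + 8\right) = 2 - \left(8 + a\right) = -6 - a$)
$b{\left(N,M \right)} = 8 - 11 N$ ($b{\left(N,M \right)} = 8 + \left(-6 - 5\right) N = 8 - 11 N$)
$b{\left(204,r{\left(-2 \right)} \right)} - -49754 = \left(8 - 2244\right) - -49754 = \left(8 - 2244\right) + 49754 = -2236 + 49754 = 47518$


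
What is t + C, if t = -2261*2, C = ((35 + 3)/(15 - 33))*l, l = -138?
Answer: -12692/3 ≈ -4230.7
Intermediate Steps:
C = 874/3 (C = ((35 + 3)/(15 - 33))*(-138) = (38/(-18))*(-138) = (38*(-1/18))*(-138) = -19/9*(-138) = 874/3 ≈ 291.33)
t = -4522
t + C = -4522 + 874/3 = -12692/3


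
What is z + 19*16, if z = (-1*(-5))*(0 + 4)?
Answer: 324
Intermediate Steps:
z = 20 (z = 5*4 = 20)
z + 19*16 = 20 + 19*16 = 20 + 304 = 324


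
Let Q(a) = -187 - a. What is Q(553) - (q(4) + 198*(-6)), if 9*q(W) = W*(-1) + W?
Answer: 448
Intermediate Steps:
q(W) = 0 (q(W) = (W*(-1) + W)/9 = (-W + W)/9 = (1/9)*0 = 0)
Q(553) - (q(4) + 198*(-6)) = (-187 - 1*553) - (0 + 198*(-6)) = (-187 - 553) - (0 - 1188) = -740 - 1*(-1188) = -740 + 1188 = 448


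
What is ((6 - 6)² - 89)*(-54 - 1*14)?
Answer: 6052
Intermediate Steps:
((6 - 6)² - 89)*(-54 - 1*14) = (0² - 89)*(-54 - 14) = (0 - 89)*(-68) = -89*(-68) = 6052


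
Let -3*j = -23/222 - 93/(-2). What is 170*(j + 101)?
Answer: 4842110/333 ≈ 14541.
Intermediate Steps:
j = -5150/333 (j = -(-23/222 - 93/(-2))/3 = -(-23*1/222 - 93*(-½))/3 = -(-23/222 + 93/2)/3 = -⅓*5150/111 = -5150/333 ≈ -15.465)
170*(j + 101) = 170*(-5150/333 + 101) = 170*(28483/333) = 4842110/333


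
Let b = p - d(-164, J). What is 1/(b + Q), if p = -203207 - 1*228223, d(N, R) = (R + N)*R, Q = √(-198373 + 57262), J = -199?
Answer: -55963/28186732000 - I*√15679/84560196000 ≈ -1.9854e-6 - 1.4808e-9*I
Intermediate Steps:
Q = 3*I*√15679 (Q = √(-141111) = 3*I*√15679 ≈ 375.65*I)
d(N, R) = R*(N + R) (d(N, R) = (N + R)*R = R*(N + R))
p = -431430 (p = -203207 - 228223 = -431430)
b = -503667 (b = -431430 - (-199)*(-164 - 199) = -431430 - (-199)*(-363) = -431430 - 1*72237 = -431430 - 72237 = -503667)
1/(b + Q) = 1/(-503667 + 3*I*√15679)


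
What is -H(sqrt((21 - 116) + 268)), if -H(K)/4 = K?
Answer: 4*sqrt(173) ≈ 52.612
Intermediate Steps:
H(K) = -4*K
-H(sqrt((21 - 116) + 268)) = -(-4)*sqrt((21 - 116) + 268) = -(-4)*sqrt(-95 + 268) = -(-4)*sqrt(173) = 4*sqrt(173)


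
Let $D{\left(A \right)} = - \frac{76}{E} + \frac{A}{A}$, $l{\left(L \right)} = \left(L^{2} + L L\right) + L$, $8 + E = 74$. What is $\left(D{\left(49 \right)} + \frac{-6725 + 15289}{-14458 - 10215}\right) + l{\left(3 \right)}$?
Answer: $\frac{1517492}{74019} \approx 20.501$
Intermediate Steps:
$E = 66$ ($E = -8 + 74 = 66$)
$l{\left(L \right)} = L + 2 L^{2}$ ($l{\left(L \right)} = \left(L^{2} + L^{2}\right) + L = 2 L^{2} + L = L + 2 L^{2}$)
$D{\left(A \right)} = - \frac{5}{33}$ ($D{\left(A \right)} = - \frac{76}{66} + \frac{A}{A} = \left(-76\right) \frac{1}{66} + 1 = - \frac{38}{33} + 1 = - \frac{5}{33}$)
$\left(D{\left(49 \right)} + \frac{-6725 + 15289}{-14458 - 10215}\right) + l{\left(3 \right)} = \left(- \frac{5}{33} + \frac{-6725 + 15289}{-14458 - 10215}\right) + 3 \left(1 + 2 \cdot 3\right) = \left(- \frac{5}{33} + \frac{8564}{-24673}\right) + 3 \left(1 + 6\right) = \left(- \frac{5}{33} + 8564 \left(- \frac{1}{24673}\right)\right) + 3 \cdot 7 = \left(- \frac{5}{33} - \frac{8564}{24673}\right) + 21 = - \frac{36907}{74019} + 21 = \frac{1517492}{74019}$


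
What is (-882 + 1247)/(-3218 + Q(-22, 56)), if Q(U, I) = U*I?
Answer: -73/890 ≈ -0.082022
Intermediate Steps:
Q(U, I) = I*U
(-882 + 1247)/(-3218 + Q(-22, 56)) = (-882 + 1247)/(-3218 + 56*(-22)) = 365/(-3218 - 1232) = 365/(-4450) = 365*(-1/4450) = -73/890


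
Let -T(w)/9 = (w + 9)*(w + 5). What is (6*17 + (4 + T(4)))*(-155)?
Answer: 146785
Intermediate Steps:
T(w) = -9*(5 + w)*(9 + w) (T(w) = -9*(w + 9)*(w + 5) = -9*(9 + w)*(5 + w) = -9*(5 + w)*(9 + w))
(6*17 + (4 + T(4)))*(-155) = (6*17 + (4 + (-405 - 126*4 - 9*4²)))*(-155) = (102 + (4 + (-405 - 504 - 9*16)))*(-155) = (102 + (4 + (-405 - 504 - 144)))*(-155) = (102 + (4 - 1053))*(-155) = (102 - 1049)*(-155) = -947*(-155) = 146785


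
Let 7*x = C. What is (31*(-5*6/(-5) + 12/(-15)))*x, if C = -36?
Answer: -29016/35 ≈ -829.03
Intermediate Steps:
x = -36/7 (x = (⅐)*(-36) = -36/7 ≈ -5.1429)
(31*(-5*6/(-5) + 12/(-15)))*x = (31*(-5*6/(-5) + 12/(-15)))*(-36/7) = (31*(-30*(-⅕) + 12*(-1/15)))*(-36/7) = (31*(6 - ⅘))*(-36/7) = (31*(26/5))*(-36/7) = (806/5)*(-36/7) = -29016/35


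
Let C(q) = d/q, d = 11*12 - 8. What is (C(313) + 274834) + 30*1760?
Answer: 102549566/313 ≈ 3.2763e+5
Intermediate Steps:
d = 124 (d = 132 - 8 = 124)
C(q) = 124/q
(C(313) + 274834) + 30*1760 = (124/313 + 274834) + 30*1760 = (124*(1/313) + 274834) + 52800 = (124/313 + 274834) + 52800 = 86023166/313 + 52800 = 102549566/313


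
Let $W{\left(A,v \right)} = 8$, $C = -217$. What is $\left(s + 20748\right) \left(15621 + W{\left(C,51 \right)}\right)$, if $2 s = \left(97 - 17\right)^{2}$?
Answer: $374283292$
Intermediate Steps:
$s = 3200$ ($s = \frac{\left(97 - 17\right)^{2}}{2} = \frac{80^{2}}{2} = \frac{1}{2} \cdot 6400 = 3200$)
$\left(s + 20748\right) \left(15621 + W{\left(C,51 \right)}\right) = \left(3200 + 20748\right) \left(15621 + 8\right) = 23948 \cdot 15629 = 374283292$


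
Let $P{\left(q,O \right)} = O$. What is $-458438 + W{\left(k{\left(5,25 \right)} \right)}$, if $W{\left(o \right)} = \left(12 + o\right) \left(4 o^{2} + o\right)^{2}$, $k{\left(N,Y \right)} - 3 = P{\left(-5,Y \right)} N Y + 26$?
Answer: $5013563207937511346$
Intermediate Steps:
$k{\left(N,Y \right)} = 29 + N Y^{2}$ ($k{\left(N,Y \right)} = 3 + \left(Y N Y + 26\right) = 3 + \left(N Y Y + 26\right) = 3 + \left(N Y^{2} + 26\right) = 3 + \left(26 + N Y^{2}\right) = 29 + N Y^{2}$)
$W{\left(o \right)} = \left(o + 4 o^{2}\right)^{2} \left(12 + o\right)$ ($W{\left(o \right)} = \left(12 + o\right) \left(o + 4 o^{2}\right)^{2} = \left(o + 4 o^{2}\right)^{2} \left(12 + o\right)$)
$-458438 + W{\left(k{\left(5,25 \right)} \right)} = -458438 + \left(29 + 5 \cdot 25^{2}\right)^{2} \left(1 + 4 \left(29 + 5 \cdot 25^{2}\right)\right)^{2} \left(12 + \left(29 + 5 \cdot 25^{2}\right)\right) = -458438 + \left(29 + 5 \cdot 625\right)^{2} \left(1 + 4 \left(29 + 5 \cdot 625\right)\right)^{2} \left(12 + \left(29 + 5 \cdot 625\right)\right) = -458438 + \left(29 + 3125\right)^{2} \left(1 + 4 \left(29 + 3125\right)\right)^{2} \left(12 + \left(29 + 3125\right)\right) = -458438 + 3154^{2} \left(1 + 4 \cdot 3154\right)^{2} \left(12 + 3154\right) = -458438 + 9947716 \left(1 + 12616\right)^{2} \cdot 3166 = -458438 + 9947716 \cdot 12617^{2} \cdot 3166 = -458438 + 9947716 \cdot 159188689 \cdot 3166 = -458438 + 5013563207937969784 = 5013563207937511346$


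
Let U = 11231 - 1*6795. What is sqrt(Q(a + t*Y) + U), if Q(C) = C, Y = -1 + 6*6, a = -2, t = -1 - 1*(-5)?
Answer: sqrt(4574) ≈ 67.631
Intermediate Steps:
t = 4 (t = -1 + 5 = 4)
Y = 35 (Y = -1 + 36 = 35)
U = 4436 (U = 11231 - 6795 = 4436)
sqrt(Q(a + t*Y) + U) = sqrt((-2 + 4*35) + 4436) = sqrt((-2 + 140) + 4436) = sqrt(138 + 4436) = sqrt(4574)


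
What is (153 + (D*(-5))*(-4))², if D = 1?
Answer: 29929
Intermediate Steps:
(153 + (D*(-5))*(-4))² = (153 + (1*(-5))*(-4))² = (153 - 5*(-4))² = (153 + 20)² = 173² = 29929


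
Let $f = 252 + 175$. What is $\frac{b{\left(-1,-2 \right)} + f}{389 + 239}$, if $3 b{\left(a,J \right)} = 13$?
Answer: $\frac{647}{942} \approx 0.68684$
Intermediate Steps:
$b{\left(a,J \right)} = \frac{13}{3}$ ($b{\left(a,J \right)} = \frac{1}{3} \cdot 13 = \frac{13}{3}$)
$f = 427$
$\frac{b{\left(-1,-2 \right)} + f}{389 + 239} = \frac{\frac{13}{3} + 427}{389 + 239} = \frac{1294}{3 \cdot 628} = \frac{1294}{3} \cdot \frac{1}{628} = \frac{647}{942}$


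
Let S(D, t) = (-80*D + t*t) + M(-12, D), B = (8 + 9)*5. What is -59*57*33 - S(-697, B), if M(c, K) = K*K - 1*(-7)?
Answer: -659780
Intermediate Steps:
B = 85 (B = 17*5 = 85)
M(c, K) = 7 + K² (M(c, K) = K² + 7 = 7 + K²)
S(D, t) = 7 + D² + t² - 80*D (S(D, t) = (-80*D + t*t) + (7 + D²) = (-80*D + t²) + (7 + D²) = (t² - 80*D) + (7 + D²) = 7 + D² + t² - 80*D)
-59*57*33 - S(-697, B) = -59*57*33 - (7 + (-697)² + 85² - 80*(-697)) = -3363*33 - (7 + 485809 + 7225 + 55760) = -110979 - 1*548801 = -110979 - 548801 = -659780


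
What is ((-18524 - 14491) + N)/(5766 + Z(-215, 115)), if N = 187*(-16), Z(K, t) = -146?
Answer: -36007/5620 ≈ -6.4069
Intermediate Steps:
N = -2992
((-18524 - 14491) + N)/(5766 + Z(-215, 115)) = ((-18524 - 14491) - 2992)/(5766 - 146) = (-33015 - 2992)/5620 = -36007*1/5620 = -36007/5620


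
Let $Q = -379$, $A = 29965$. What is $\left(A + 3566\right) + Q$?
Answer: $33152$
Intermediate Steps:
$\left(A + 3566\right) + Q = \left(29965 + 3566\right) - 379 = 33531 - 379 = 33152$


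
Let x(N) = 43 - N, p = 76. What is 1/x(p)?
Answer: -1/33 ≈ -0.030303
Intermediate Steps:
1/x(p) = 1/(43 - 1*76) = 1/(43 - 76) = 1/(-33) = -1/33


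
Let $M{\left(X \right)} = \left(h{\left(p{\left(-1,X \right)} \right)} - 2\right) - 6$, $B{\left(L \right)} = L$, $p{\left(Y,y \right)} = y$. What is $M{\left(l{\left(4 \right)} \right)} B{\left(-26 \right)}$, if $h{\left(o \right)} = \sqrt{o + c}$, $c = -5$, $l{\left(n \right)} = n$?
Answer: $208 - 26 i \approx 208.0 - 26.0 i$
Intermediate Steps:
$h{\left(o \right)} = \sqrt{-5 + o}$ ($h{\left(o \right)} = \sqrt{o - 5} = \sqrt{-5 + o}$)
$M{\left(X \right)} = -8 + \sqrt{-5 + X}$ ($M{\left(X \right)} = \left(\sqrt{-5 + X} - 2\right) - 6 = \left(-2 + \sqrt{-5 + X}\right) - 6 = -8 + \sqrt{-5 + X}$)
$M{\left(l{\left(4 \right)} \right)} B{\left(-26 \right)} = \left(-8 + \sqrt{-5 + 4}\right) \left(-26\right) = \left(-8 + \sqrt{-1}\right) \left(-26\right) = \left(-8 + i\right) \left(-26\right) = 208 - 26 i$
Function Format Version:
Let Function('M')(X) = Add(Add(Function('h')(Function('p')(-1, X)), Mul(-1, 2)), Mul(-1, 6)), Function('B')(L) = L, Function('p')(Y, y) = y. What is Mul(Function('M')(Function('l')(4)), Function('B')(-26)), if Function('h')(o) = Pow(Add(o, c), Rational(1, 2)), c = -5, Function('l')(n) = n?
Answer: Add(208, Mul(-26, I)) ≈ Add(208.00, Mul(-26.000, I))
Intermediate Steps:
Function('h')(o) = Pow(Add(-5, o), Rational(1, 2)) (Function('h')(o) = Pow(Add(o, -5), Rational(1, 2)) = Pow(Add(-5, o), Rational(1, 2)))
Function('M')(X) = Add(-8, Pow(Add(-5, X), Rational(1, 2))) (Function('M')(X) = Add(Add(Pow(Add(-5, X), Rational(1, 2)), Mul(-1, 2)), Mul(-1, 6)) = Add(Add(Pow(Add(-5, X), Rational(1, 2)), -2), -6) = Add(Add(-2, Pow(Add(-5, X), Rational(1, 2))), -6) = Add(-8, Pow(Add(-5, X), Rational(1, 2))))
Mul(Function('M')(Function('l')(4)), Function('B')(-26)) = Mul(Add(-8, Pow(Add(-5, 4), Rational(1, 2))), -26) = Mul(Add(-8, Pow(-1, Rational(1, 2))), -26) = Mul(Add(-8, I), -26) = Add(208, Mul(-26, I))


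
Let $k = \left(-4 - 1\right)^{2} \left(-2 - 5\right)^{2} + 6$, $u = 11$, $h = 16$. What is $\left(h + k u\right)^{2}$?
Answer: $183792249$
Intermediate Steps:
$k = 1231$ ($k = \left(-5\right)^{2} \left(-2 - 5\right)^{2} + 6 = 25 \left(-7\right)^{2} + 6 = 25 \cdot 49 + 6 = 1225 + 6 = 1231$)
$\left(h + k u\right)^{2} = \left(16 + 1231 \cdot 11\right)^{2} = \left(16 + 13541\right)^{2} = 13557^{2} = 183792249$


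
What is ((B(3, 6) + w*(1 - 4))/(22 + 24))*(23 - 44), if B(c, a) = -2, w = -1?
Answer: -21/46 ≈ -0.45652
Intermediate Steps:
((B(3, 6) + w*(1 - 4))/(22 + 24))*(23 - 44) = ((-2 - (1 - 4))/(22 + 24))*(23 - 44) = ((-2 - 1*(-3))/46)*(-21) = ((-2 + 3)*(1/46))*(-21) = (1*(1/46))*(-21) = (1/46)*(-21) = -21/46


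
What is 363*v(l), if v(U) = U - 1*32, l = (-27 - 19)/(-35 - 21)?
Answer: -316899/28 ≈ -11318.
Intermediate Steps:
l = 23/28 (l = -46/(-56) = -46*(-1/56) = 23/28 ≈ 0.82143)
v(U) = -32 + U (v(U) = U - 32 = -32 + U)
363*v(l) = 363*(-32 + 23/28) = 363*(-873/28) = -316899/28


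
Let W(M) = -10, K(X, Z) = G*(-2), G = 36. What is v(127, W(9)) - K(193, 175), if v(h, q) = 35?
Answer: 107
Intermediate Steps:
K(X, Z) = -72 (K(X, Z) = 36*(-2) = -72)
v(127, W(9)) - K(193, 175) = 35 - 1*(-72) = 35 + 72 = 107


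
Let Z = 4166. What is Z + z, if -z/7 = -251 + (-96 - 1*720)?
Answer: 11635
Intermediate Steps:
z = 7469 (z = -7*(-251 + (-96 - 1*720)) = -7*(-251 + (-96 - 720)) = -7*(-251 - 816) = -7*(-1067) = 7469)
Z + z = 4166 + 7469 = 11635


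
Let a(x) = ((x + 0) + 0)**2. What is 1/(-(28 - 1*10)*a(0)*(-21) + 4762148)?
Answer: 1/4762148 ≈ 2.0999e-7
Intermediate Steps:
a(x) = x**2 (a(x) = (x + 0)**2 = x**2)
1/(-(28 - 1*10)*a(0)*(-21) + 4762148) = 1/(-(28 - 1*10)*0**2*(-21) + 4762148) = 1/(-(28 - 10)*0*(-21) + 4762148) = 1/(-18*0*(-21) + 4762148) = 1/(-0*(-21) + 4762148) = 1/(-1*0 + 4762148) = 1/(0 + 4762148) = 1/4762148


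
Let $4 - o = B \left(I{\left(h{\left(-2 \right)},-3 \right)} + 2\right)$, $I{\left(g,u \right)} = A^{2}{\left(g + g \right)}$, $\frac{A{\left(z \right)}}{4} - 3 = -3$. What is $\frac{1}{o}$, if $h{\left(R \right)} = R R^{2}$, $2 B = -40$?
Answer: $\frac{1}{44} \approx 0.022727$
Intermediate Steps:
$B = -20$ ($B = \frac{1}{2} \left(-40\right) = -20$)
$A{\left(z \right)} = 0$ ($A{\left(z \right)} = 12 + 4 \left(-3\right) = 12 - 12 = 0$)
$h{\left(R \right)} = R^{3}$
$I{\left(g,u \right)} = 0$ ($I{\left(g,u \right)} = 0^{2} = 0$)
$o = 44$ ($o = 4 - - 20 \left(0 + 2\right) = 4 - \left(-20\right) 2 = 4 - -40 = 4 + 40 = 44$)
$\frac{1}{o} = \frac{1}{44}$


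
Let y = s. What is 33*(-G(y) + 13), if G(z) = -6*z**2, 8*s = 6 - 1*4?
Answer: 3531/8 ≈ 441.38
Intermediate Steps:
s = 1/4 (s = (6 - 1*4)/8 = (6 - 4)/8 = (1/8)*2 = 1/4 ≈ 0.25000)
y = 1/4 ≈ 0.25000
33*(-G(y) + 13) = 33*(-(-6)*(1/4)**2 + 13) = 33*(-(-6)/16 + 13) = 33*(-1*(-3/8) + 13) = 33*(3/8 + 13) = 33*(107/8) = 3531/8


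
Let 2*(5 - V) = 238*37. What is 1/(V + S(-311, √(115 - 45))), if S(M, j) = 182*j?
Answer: -2199/8511862 - 91*√70/8511862 ≈ -0.00034779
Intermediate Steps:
V = -4398 (V = 5 - 119*37 = 5 - ½*8806 = 5 - 4403 = -4398)
1/(V + S(-311, √(115 - 45))) = 1/(-4398 + 182*√(115 - 45)) = 1/(-4398 + 182*√70)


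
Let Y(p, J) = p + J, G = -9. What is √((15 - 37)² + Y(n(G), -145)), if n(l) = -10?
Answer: √329 ≈ 18.138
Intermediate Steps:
Y(p, J) = J + p
√((15 - 37)² + Y(n(G), -145)) = √((15 - 37)² + (-145 - 10)) = √((-22)² - 155) = √(484 - 155) = √329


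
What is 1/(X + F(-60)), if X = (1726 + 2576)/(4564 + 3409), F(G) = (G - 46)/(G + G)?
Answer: 478380/680689 ≈ 0.70279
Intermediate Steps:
F(G) = (-46 + G)/(2*G) (F(G) = (-46 + G)/((2*G)) = (-46 + G)*(1/(2*G)) = (-46 + G)/(2*G))
X = 4302/7973 ≈ 0.53957
1/(X + F(-60)) = 1/(4302/7973 + (½)*(-46 - 60)/(-60)) = 1/(4302/7973 + (½)*(-1/60)*(-106)) = 1/(4302/7973 + 53/60) = 1/(680689/478380) = 478380/680689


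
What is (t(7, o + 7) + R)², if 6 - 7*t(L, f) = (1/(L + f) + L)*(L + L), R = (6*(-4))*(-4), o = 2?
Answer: 21464689/3136 ≈ 6844.6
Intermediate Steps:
R = 96 (R = -24*(-4) = 96)
t(L, f) = 6/7 - 2*L*(L + 1/(L + f))/7 (t(L, f) = 6/7 - (1/(L + f) + L)*(L + L)/7 = 6/7 - (L + 1/(L + f))*2*L/7 = 6/7 - 2*L*(L + 1/(L + f))/7)
(t(7, o + 7) + R)² = (2*(-1*7³ + 2*7 + 3*(2 + 7) - 1*(2 + 7)*7²)/(7*(7 + (2 + 7))) + 96)² = (2*(-1*343 + 14 + 3*9 - 1*9*49)/(7*(7 + 9)) + 96)² = ((2/7)*(-343 + 14 + 27 - 441)/16 + 96)² = ((2/7)*(1/16)*(-743) + 96)² = (-743/56 + 96)² = (4633/56)² = 21464689/3136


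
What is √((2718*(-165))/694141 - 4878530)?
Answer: 20*I*√5876577126801773/694141 ≈ 2208.7*I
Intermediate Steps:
√((2718*(-165))/694141 - 4878530) = √(-448470*1/694141 - 4878530) = √(-448470/694141 - 4878530) = √(-3386388141200/694141) = 20*I*√5876577126801773/694141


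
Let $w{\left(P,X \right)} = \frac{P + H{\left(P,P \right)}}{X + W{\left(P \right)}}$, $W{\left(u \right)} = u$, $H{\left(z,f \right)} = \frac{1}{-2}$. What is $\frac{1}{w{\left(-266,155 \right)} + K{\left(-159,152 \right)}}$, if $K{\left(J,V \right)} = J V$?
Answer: $- \frac{222}{5364763} \approx -4.1381 \cdot 10^{-5}$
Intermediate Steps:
$H{\left(z,f \right)} = - \frac{1}{2}$
$w{\left(P,X \right)} = \frac{- \frac{1}{2} + P}{P + X}$ ($w{\left(P,X \right)} = \frac{P - \frac{1}{2}}{X + P} = \frac{- \frac{1}{2} + P}{P + X}$)
$\frac{1}{w{\left(-266,155 \right)} + K{\left(-159,152 \right)}} = \frac{1}{\frac{- \frac{1}{2} - 266}{-266 + 155} - 24168} = \frac{1}{\frac{1}{-111} \left(- \frac{533}{2}\right) - 24168} = \frac{1}{\left(- \frac{1}{111}\right) \left(- \frac{533}{2}\right) - 24168} = \frac{1}{\frac{533}{222} - 24168} = \frac{1}{- \frac{5364763}{222}} = - \frac{222}{5364763}$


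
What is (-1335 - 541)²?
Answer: 3519376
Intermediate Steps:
(-1335 - 541)² = (-1876)² = 3519376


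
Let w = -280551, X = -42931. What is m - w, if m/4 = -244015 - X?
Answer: -523785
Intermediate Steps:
m = -804336 (m = 4*(-244015 - 1*(-42931)) = 4*(-244015 + 42931) = 4*(-201084) = -804336)
m - w = -804336 - 1*(-280551) = -804336 + 280551 = -523785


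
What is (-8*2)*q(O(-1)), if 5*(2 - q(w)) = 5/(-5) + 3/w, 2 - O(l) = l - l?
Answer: -152/5 ≈ -30.400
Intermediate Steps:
O(l) = 2 (O(l) = 2 - (l - l) = 2 - 1*0 = 2 + 0 = 2)
q(w) = 11/5 - 3/(5*w) (q(w) = 2 - (5/(-5) + 3/w)/5 = 2 - (5*(-⅕) + 3/w)/5 = 2 - (-1 + 3/w)/5 = 2 + (⅕ - 3/(5*w)) = 11/5 - 3/(5*w))
(-8*2)*q(O(-1)) = (-8*2)*((⅕)*(-3 + 11*2)/2) = -16*(-3 + 22)/(5*2) = -16*19/(5*2) = -16*19/10 = -152/5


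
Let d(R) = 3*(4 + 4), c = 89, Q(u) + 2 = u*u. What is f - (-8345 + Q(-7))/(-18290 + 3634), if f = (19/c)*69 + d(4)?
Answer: 24890355/652192 ≈ 38.164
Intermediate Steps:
Q(u) = -2 + u² (Q(u) = -2 + u*u = -2 + u²)
d(R) = 24 (d(R) = 3*8 = 24)
f = 3447/89 (f = (19/89)*69 + 24 = 1311/89 + 24 = 3447/89 ≈ 38.730)
f - (-8345 + Q(-7))/(-18290 + 3634) = 3447/89 - (-8345 + (-2 + (-7)²))/(-18290 + 3634) = 3447/89 - (-8345 + (-2 + 49))/(-14656) = 3447/89 - (-8345 + 47)*(-1)/14656 = 3447/89 - (-8298)*(-1)/14656 = 3447/89 - 1*4149/7328 = 3447/89 - 4149/7328 = 24890355/652192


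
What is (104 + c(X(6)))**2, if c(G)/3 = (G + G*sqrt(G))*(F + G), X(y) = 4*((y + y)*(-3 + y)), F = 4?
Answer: 691013137984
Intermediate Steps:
X(y) = 8*y*(-3 + y) (X(y) = 4*((2*y)*(-3 + y)) = 4*(2*y*(-3 + y)) = 8*y*(-3 + y))
c(G) = 3*(4 + G)*(G + G**(3/2)) (c(G) = 3*((G + G*sqrt(G))*(4 + G)) = 3*((G + G**(3/2))*(4 + G)) = 3*((4 + G)*(G + G**(3/2))) = 3*(4 + G)*(G + G**(3/2)))
(104 + c(X(6)))**2 = (104 + (3*(8*6*(-3 + 6))**2 + 3*(8*6*(-3 + 6))**(5/2) + 12*(8*6*(-3 + 6)) + 12*(8*6*(-3 + 6))**(3/2)))**2 = (104 + (3*(8*6*3)**2 + 3*(8*6*3)**(5/2) + 12*(8*6*3) + 12*(8*6*3)**(3/2)))**2 = (104 + (3*144**2 + 3*144**(5/2) + 12*144 + 12*144**(3/2)))**2 = (104 + (3*20736 + 3*248832 + 1728 + 12*1728))**2 = (104 + (62208 + 746496 + 1728 + 20736))**2 = (104 + 831168)**2 = 831272**2 = 691013137984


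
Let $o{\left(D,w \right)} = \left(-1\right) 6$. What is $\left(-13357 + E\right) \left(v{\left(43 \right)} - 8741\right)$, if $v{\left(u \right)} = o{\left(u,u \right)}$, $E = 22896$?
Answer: $-83437633$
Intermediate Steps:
$o{\left(D,w \right)} = -6$
$v{\left(u \right)} = -6$
$\left(-13357 + E\right) \left(v{\left(43 \right)} - 8741\right) = \left(-13357 + 22896\right) \left(-6 - 8741\right) = 9539 \left(-8747\right) = -83437633$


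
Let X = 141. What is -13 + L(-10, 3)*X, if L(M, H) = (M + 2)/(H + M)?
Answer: 1037/7 ≈ 148.14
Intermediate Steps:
L(M, H) = (2 + M)/(H + M)
-13 + L(-10, 3)*X = -13 + ((2 - 10)/(3 - 10))*141 = -13 + (-8/(-7))*141 = -13 - ⅐*(-8)*141 = -13 + (8/7)*141 = -13 + 1128/7 = 1037/7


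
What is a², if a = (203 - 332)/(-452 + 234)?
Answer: 16641/47524 ≈ 0.35016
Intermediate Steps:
a = 129/218 (a = -129/(-218) = -129*(-1/218) = 129/218 ≈ 0.59174)
a² = (129/218)² = 16641/47524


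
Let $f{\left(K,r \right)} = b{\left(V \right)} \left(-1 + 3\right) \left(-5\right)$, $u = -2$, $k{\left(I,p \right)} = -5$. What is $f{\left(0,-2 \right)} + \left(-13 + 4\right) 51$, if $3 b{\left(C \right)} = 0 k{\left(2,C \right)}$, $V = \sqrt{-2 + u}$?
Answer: $-459$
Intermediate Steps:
$V = 2 i$ ($V = \sqrt{-2 - 2} = \sqrt{-4} = 2 i \approx 2.0 i$)
$b{\left(C \right)} = 0$ ($b{\left(C \right)} = \frac{0 \left(-5\right)}{3} = \frac{1}{3} \cdot 0 = 0$)
$f{\left(K,r \right)} = 0$ ($f{\left(K,r \right)} = 0 \left(-1 + 3\right) \left(-5\right) = 0 \cdot 2 \left(-5\right) = 0 \left(-5\right) = 0$)
$f{\left(0,-2 \right)} + \left(-13 + 4\right) 51 = 0 + \left(-13 + 4\right) 51 = 0 - 459 = -459$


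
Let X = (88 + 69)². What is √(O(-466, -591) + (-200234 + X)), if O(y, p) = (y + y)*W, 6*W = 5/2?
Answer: 4*I*√98985/3 ≈ 419.49*I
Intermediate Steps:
W = 5/12 (W = (5/2)/6 = (5*(½))/6 = (⅙)*(5/2) = 5/12 ≈ 0.41667)
X = 24649 (X = 157² = 24649)
O(y, p) = 5*y/6 (O(y, p) = (y + y)*(5/12) = (2*y)*(5/12) = 5*y/6)
√(O(-466, -591) + (-200234 + X)) = √((⅚)*(-466) + (-200234 + 24649)) = √(-1165/3 - 175585) = √(-527920/3) = 4*I*√98985/3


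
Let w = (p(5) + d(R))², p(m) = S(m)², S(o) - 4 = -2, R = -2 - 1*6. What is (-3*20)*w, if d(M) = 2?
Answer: -2160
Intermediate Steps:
R = -8 (R = -2 - 6 = -8)
S(o) = 2 (S(o) = 4 - 2 = 2)
p(m) = 4 (p(m) = 2² = 4)
w = 36 (w = (4 + 2)² = 6² = 36)
(-3*20)*w = -3*20*36 = -60*36 = -2160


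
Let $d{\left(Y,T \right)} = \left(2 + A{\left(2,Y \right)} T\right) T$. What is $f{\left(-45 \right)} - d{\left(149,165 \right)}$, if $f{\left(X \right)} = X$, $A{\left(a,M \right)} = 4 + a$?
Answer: $-163725$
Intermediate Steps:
$d{\left(Y,T \right)} = T \left(2 + 6 T\right)$ ($d{\left(Y,T \right)} = \left(2 + \left(4 + 2\right) T\right) T = \left(2 + 6 T\right) T = T \left(2 + 6 T\right)$)
$f{\left(-45 \right)} - d{\left(149,165 \right)} = -45 - 2 \cdot 165 \left(1 + 3 \cdot 165\right) = -45 - 2 \cdot 165 \left(1 + 495\right) = -45 - 2 \cdot 165 \cdot 496 = -45 - 163680 = -163725$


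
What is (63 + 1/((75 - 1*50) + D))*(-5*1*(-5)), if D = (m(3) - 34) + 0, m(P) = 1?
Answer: 12575/8 ≈ 1571.9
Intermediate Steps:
D = -33 (D = (1 - 34) + 0 = -33 + 0 = -33)
(63 + 1/((75 - 1*50) + D))*(-5*1*(-5)) = (63 + 1/((75 - 1*50) - 33))*(-5*1*(-5)) = (63 + 1/((75 - 50) - 33))*(-5*(-5)) = (63 + 1/(25 - 33))*25 = (63 + 1/(-8))*25 = (63 - 1/8)*25 = (503/8)*25 = 12575/8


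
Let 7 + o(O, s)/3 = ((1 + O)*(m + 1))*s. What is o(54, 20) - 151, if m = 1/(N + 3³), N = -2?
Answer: 3260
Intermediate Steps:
m = 1/25 (m = 1/(-2 + 3³) = 1/(-2 + 27) = 1/25 ≈ 0.040000)
o(O, s) = -21 + 3*s*(26/25 + 26*O/25) (o(O, s) = -21 + 3*(((1 + O)*(1/25 + 1))*s) = -21 + 3*(((1 + O)*(26/25))*s) = -21 + 3*((26/25 + 26*O/25)*s) = -21 + 3*(s*(26/25 + 26*O/25)) = -21 + 3*s*(26/25 + 26*O/25))
o(54, 20) - 151 = (-21 + (78/25)*20 + (78/25)*54*20) - 151 = (-21 + 312/5 + 16848/5) - 151 = 3411 - 151 = 3260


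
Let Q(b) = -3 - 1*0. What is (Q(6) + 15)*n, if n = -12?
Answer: -144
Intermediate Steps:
Q(b) = -3 (Q(b) = -3 + 0 = -3)
(Q(6) + 15)*n = (-3 + 15)*(-12) = 12*(-12) = -144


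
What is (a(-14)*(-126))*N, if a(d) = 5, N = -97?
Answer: 61110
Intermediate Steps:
(a(-14)*(-126))*N = (5*(-126))*(-97) = -630*(-97) = 61110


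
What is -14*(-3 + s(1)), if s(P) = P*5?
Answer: -28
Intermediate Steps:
s(P) = 5*P
-14*(-3 + s(1)) = -14*(-3 + 5*1) = -14*(-3 + 5) = -14*2 = -28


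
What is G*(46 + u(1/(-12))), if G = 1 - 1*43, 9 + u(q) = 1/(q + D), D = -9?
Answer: -168882/109 ≈ -1549.4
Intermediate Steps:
u(q) = -9 + 1/(-9 + q) (u(q) = -9 + 1/(q - 9) = -9 + 1/(-9 + q))
G = -42 (G = 1 - 43 = -42)
G*(46 + u(1/(-12))) = -42*(46 + (82 - 9/(-12))/(-9 + 1/(-12))) = -42*(46 + (82 - 9*(-1/12))/(-9 - 1/12)) = -42*(46 + (82 + 3/4)/(-109/12)) = -42*(46 - 12/109*331/4) = -42*(46 - 993/109) = -42*4021/109 = -168882/109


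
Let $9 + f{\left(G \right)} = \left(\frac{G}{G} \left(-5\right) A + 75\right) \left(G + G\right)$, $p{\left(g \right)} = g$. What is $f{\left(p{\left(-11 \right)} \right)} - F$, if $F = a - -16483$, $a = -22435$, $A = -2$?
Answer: $4073$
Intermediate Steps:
$F = -5952$ ($F = -22435 - -16483 = -22435 + 16483 = -5952$)
$f{\left(G \right)} = -9 + 170 G$ ($f{\left(G \right)} = -9 + \left(\frac{G}{G} \left(-5\right) \left(-2\right) + 75\right) \left(G + G\right) = -9 + \left(1 \left(-5\right) \left(-2\right) + 75\right) 2 G = -9 + \left(\left(-5\right) \left(-2\right) + 75\right) 2 G = -9 + \left(10 + 75\right) 2 G = -9 + 85 \cdot 2 G = -9 + 170 G$)
$f{\left(p{\left(-11 \right)} \right)} - F = \left(-9 + 170 \left(-11\right)\right) - -5952 = \left(-9 - 1870\right) + 5952 = -1879 + 5952 = 4073$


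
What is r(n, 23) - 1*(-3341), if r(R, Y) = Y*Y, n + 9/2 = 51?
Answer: 3870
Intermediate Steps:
n = 93/2 (n = -9/2 + 51 = 93/2 ≈ 46.500)
r(R, Y) = Y**2
r(n, 23) - 1*(-3341) = 23**2 - 1*(-3341) = 529 + 3341 = 3870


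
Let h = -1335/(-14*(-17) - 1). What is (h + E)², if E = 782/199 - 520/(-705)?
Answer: 4582052768329/4913585988921 ≈ 0.93253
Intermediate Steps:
h = -445/79 (h = -1335/(238 - 1) = -1335/237 = -1335*1/237 = -445/79 ≈ -5.6329)
E = 130958/28059 (E = 782*(1/199) - 520*(-1/705) = 782/199 + 104/141 = 130958/28059 ≈ 4.6672)
(h + E)² = (-445/79 + 130958/28059)² = (-2140573/2216661)² = 4582052768329/4913585988921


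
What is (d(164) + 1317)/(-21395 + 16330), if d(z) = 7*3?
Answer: -1338/5065 ≈ -0.26417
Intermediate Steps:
d(z) = 21
(d(164) + 1317)/(-21395 + 16330) = (21 + 1317)/(-21395 + 16330) = 1338/(-5065) = 1338*(-1/5065) = -1338/5065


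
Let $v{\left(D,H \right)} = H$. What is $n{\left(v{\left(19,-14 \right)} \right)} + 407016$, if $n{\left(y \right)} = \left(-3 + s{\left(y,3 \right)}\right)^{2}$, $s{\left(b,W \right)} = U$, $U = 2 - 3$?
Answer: $407032$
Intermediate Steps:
$U = -1$
$s{\left(b,W \right)} = -1$
$n{\left(y \right)} = 16$ ($n{\left(y \right)} = \left(-3 - 1\right)^{2} = \left(-4\right)^{2} = 16$)
$n{\left(v{\left(19,-14 \right)} \right)} + 407016 = 16 + 407016 = 407032$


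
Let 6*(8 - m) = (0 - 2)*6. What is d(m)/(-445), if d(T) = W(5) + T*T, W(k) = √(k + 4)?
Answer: -103/445 ≈ -0.23146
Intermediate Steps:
W(k) = √(4 + k)
m = 10 (m = 8 - (0 - 2)*6/6 = 8 - (-1)*6/3 = 8 - ⅙*(-12) = 8 + 2 = 10)
d(T) = 3 + T² (d(T) = √(4 + 5) + T*T = √9 + T² = 3 + T²)
d(m)/(-445) = (3 + 10²)/(-445) = (3 + 100)*(-1/445) = 103*(-1/445) = -103/445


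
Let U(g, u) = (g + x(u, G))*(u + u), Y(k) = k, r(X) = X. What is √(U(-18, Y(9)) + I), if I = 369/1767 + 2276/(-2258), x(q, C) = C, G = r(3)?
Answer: I*√119747308075585/664981 ≈ 16.456*I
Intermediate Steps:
G = 3
U(g, u) = 2*u*(3 + g) (U(g, u) = (g + 3)*(u + u) = (3 + g)*(2*u) = 2*u*(3 + g))
I = -531415/664981 (I = 369*(1/1767) + 2276*(-1/2258) = 123/589 - 1138/1129 = -531415/664981 ≈ -0.79914)
√(U(-18, Y(9)) + I) = √(2*9*(3 - 18) - 531415/664981) = √(2*9*(-15) - 531415/664981) = √(-270 - 531415/664981) = √(-180076285/664981) = I*√119747308075585/664981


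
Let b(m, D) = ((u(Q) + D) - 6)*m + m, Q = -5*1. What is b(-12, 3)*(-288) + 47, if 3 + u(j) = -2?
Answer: -24145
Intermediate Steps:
Q = -5
u(j) = -5 (u(j) = -3 - 2 = -5)
b(m, D) = m + m*(-11 + D) (b(m, D) = ((-5 + D) - 6)*m + m = (-11 + D)*m + m = m*(-11 + D) + m = m + m*(-11 + D))
b(-12, 3)*(-288) + 47 = -12*(-10 + 3)*(-288) + 47 = -12*(-7)*(-288) + 47 = 84*(-288) + 47 = -24192 + 47 = -24145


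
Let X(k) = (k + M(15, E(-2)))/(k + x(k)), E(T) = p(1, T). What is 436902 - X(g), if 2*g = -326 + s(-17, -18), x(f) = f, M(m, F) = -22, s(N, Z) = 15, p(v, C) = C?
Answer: 271752689/622 ≈ 4.3690e+5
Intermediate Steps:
E(T) = T
g = -311/2 (g = (-326 + 15)/2 = (½)*(-311) = -311/2 ≈ -155.50)
X(k) = (-22 + k)/(2*k) (X(k) = (k - 22)/(k + k) = (-22 + k)/((2*k)) = (-22 + k)*(1/(2*k)) = (-22 + k)/(2*k))
436902 - X(g) = 436902 - (-22 - 311/2)/(2*(-311/2)) = 436902 - (-2)*(-355)/(2*311*2) = 436902 - 1*355/622 = 436902 - 355/622 = 271752689/622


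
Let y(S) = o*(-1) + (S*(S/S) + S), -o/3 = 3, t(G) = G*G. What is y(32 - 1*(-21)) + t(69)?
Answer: 4876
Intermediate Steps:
t(G) = G²
o = -9 (o = -3*3 = -9)
y(S) = 9 + 2*S (y(S) = -9*(-1) + (S*(S/S) + S) = 9 + (S*1 + S) = 9 + (S + S) = 9 + 2*S)
y(32 - 1*(-21)) + t(69) = (9 + 2*(32 - 1*(-21))) + 69² = (9 + 2*(32 + 21)) + 4761 = (9 + 2*53) + 4761 = (9 + 106) + 4761 = 115 + 4761 = 4876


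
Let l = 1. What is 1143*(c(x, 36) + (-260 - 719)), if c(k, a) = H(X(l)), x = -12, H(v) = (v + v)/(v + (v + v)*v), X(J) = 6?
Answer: -14544675/13 ≈ -1.1188e+6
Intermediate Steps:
H(v) = 2*v/(v + 2*v²) (H(v) = (2*v)/(v + (2*v)*v) = (2*v)/(v + 2*v²) = 2*v/(v + 2*v²))
c(k, a) = 2/13 (c(k, a) = 2/(1 + 2*6) = 2/(1 + 12) = 2/13)
1143*(c(x, 36) + (-260 - 719)) = 1143*(2/13 + (-260 - 719)) = 1143*(2/13 - 979) = 1143*(-12725/13) = -14544675/13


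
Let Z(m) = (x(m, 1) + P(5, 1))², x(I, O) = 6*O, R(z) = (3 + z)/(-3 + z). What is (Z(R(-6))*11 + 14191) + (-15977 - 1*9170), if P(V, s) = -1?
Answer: -10681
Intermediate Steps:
R(z) = (3 + z)/(-3 + z)
Z(m) = 25 (Z(m) = (6*1 - 1)² = (6 - 1)² = 5² = 25)
(Z(R(-6))*11 + 14191) + (-15977 - 1*9170) = (25*11 + 14191) + (-15977 - 1*9170) = (275 + 14191) + (-15977 - 9170) = 14466 - 25147 = -10681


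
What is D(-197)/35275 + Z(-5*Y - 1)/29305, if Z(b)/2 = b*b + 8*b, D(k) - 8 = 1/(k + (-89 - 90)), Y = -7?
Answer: 7593678107/77736787400 ≈ 0.097685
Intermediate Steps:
D(k) = 8 + 1/(-179 + k) (D(k) = 8 + 1/(k + (-89 - 90)) = 8 + 1/(k - 179) = 8 + 1/(-179 + k))
Z(b) = 2*b**2 + 16*b (Z(b) = 2*(b*b + 8*b) = 2*(b**2 + 8*b) = 2*b**2 + 16*b)
D(-197)/35275 + Z(-5*Y - 1)/29305 = ((-1431 + 8*(-197))/(-179 - 197))/35275 + (2*(-5*(-7) - 1)*(8 + (-5*(-7) - 1)))/29305 = ((-1431 - 1576)/(-376))*(1/35275) + (2*(35 - 1)*(8 + (35 - 1)))*(1/29305) = -1/376*(-3007)*(1/35275) + (2*34*(8 + 34))*(1/29305) = (3007/376)*(1/35275) + (2*34*42)*(1/29305) = 3007/13263400 + 2856*(1/29305) = 3007/13263400 + 2856/29305 = 7593678107/77736787400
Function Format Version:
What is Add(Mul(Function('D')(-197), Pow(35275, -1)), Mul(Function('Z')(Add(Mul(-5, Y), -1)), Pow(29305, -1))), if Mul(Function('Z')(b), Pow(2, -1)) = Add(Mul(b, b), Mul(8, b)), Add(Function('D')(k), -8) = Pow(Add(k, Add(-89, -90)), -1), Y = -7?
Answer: Rational(7593678107, 77736787400) ≈ 0.097685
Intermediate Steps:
Function('D')(k) = Add(8, Pow(Add(-179, k), -1)) (Function('D')(k) = Add(8, Pow(Add(k, Add(-89, -90)), -1)) = Add(8, Pow(Add(k, -179), -1)) = Add(8, Pow(Add(-179, k), -1)))
Function('Z')(b) = Add(Mul(2, Pow(b, 2)), Mul(16, b)) (Function('Z')(b) = Mul(2, Add(Mul(b, b), Mul(8, b))) = Mul(2, Add(Pow(b, 2), Mul(8, b))) = Add(Mul(2, Pow(b, 2)), Mul(16, b)))
Add(Mul(Function('D')(-197), Pow(35275, -1)), Mul(Function('Z')(Add(Mul(-5, Y), -1)), Pow(29305, -1))) = Add(Mul(Mul(Pow(Add(-179, -197), -1), Add(-1431, Mul(8, -197))), Pow(35275, -1)), Mul(Mul(2, Add(Mul(-5, -7), -1), Add(8, Add(Mul(-5, -7), -1))), Pow(29305, -1))) = Add(Mul(Mul(Pow(-376, -1), Add(-1431, -1576)), Rational(1, 35275)), Mul(Mul(2, Add(35, -1), Add(8, Add(35, -1))), Rational(1, 29305))) = Add(Mul(Mul(Rational(-1, 376), -3007), Rational(1, 35275)), Mul(Mul(2, 34, Add(8, 34)), Rational(1, 29305))) = Add(Mul(Rational(3007, 376), Rational(1, 35275)), Mul(Mul(2, 34, 42), Rational(1, 29305))) = Add(Rational(3007, 13263400), Mul(2856, Rational(1, 29305))) = Add(Rational(3007, 13263400), Rational(2856, 29305)) = Rational(7593678107, 77736787400)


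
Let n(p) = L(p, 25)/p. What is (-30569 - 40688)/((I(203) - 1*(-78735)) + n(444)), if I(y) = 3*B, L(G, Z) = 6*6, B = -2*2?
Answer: -2636509/2912754 ≈ -0.90516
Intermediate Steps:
B = -4
L(G, Z) = 36
I(y) = -12 (I(y) = 3*(-4) = -12)
n(p) = 36/p
(-30569 - 40688)/((I(203) - 1*(-78735)) + n(444)) = (-30569 - 40688)/((-12 - 1*(-78735)) + 36/444) = -71257/((-12 + 78735) + 36*(1/444)) = -71257/(78723 + 3/37) = -71257/2912754/37 = -71257*37/2912754 = -2636509/2912754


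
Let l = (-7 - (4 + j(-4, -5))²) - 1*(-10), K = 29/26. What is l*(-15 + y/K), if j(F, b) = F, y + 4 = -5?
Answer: -2007/29 ≈ -69.207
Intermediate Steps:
y = -9 (y = -4 - 5 = -9)
K = 29/26 (K = 29*(1/26) = 29/26 ≈ 1.1154)
l = 3 (l = (-7 - (4 - 4)²) - 1*(-10) = (-7 - 1*0²) + 10 = (-7 - 1*0) + 10 = (-7 + 0) + 10 = -7 + 10 = 3)
l*(-15 + y/K) = 3*(-15 - 9/29/26) = 3*(-15 - 9*26/29) = 3*(-15 - 234/29) = 3*(-669/29) = -2007/29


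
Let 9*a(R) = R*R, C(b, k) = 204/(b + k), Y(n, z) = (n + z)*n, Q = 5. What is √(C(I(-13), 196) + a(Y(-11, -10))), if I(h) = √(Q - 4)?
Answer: √230138749/197 ≈ 77.007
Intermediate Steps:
Y(n, z) = n*(n + z)
I(h) = 1 (I(h) = √(5 - 4) = √1 = 1)
a(R) = R²/9 (a(R) = (R*R)/9 = R²/9)
√(C(I(-13), 196) + a(Y(-11, -10))) = √(204/(1 + 196) + (-11*(-11 - 10))²/9) = √(204/197 + (-11*(-21))²/9) = √(204*(1/197) + (⅑)*231²) = √(204/197 + (⅑)*53361) = √(204/197 + 5929) = √(1168217/197) = √230138749/197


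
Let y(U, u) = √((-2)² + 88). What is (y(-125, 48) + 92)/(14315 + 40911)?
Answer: 46/27613 + √23/27613 ≈ 0.0018396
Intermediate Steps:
y(U, u) = 2*√23 (y(U, u) = √(4 + 88) = √92 = 2*√23)
(y(-125, 48) + 92)/(14315 + 40911) = (2*√23 + 92)/(14315 + 40911) = (92 + 2*√23)/55226 = (92 + 2*√23)*(1/55226) = 46/27613 + √23/27613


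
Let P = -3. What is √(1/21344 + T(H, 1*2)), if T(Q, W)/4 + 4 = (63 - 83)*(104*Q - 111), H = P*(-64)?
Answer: I*√45231359234762/5336 ≈ 1260.4*I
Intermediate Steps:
H = 192 (H = -3*(-64) = 192)
T(Q, W) = 8864 - 8320*Q (T(Q, W) = -16 + 4*((63 - 83)*(104*Q - 111)) = -16 + 4*(-20*(-111 + 104*Q)) = -16 + 4*(2220 - 2080*Q) = -16 + (8880 - 8320*Q) = 8864 - 8320*Q)
√(1/21344 + T(H, 1*2)) = √(1/21344 + (8864 - 8320*192)) = √(1/21344 + (8864 - 1597440)) = √(1/21344 - 1588576) = √(-33906566143/21344) = I*√45231359234762/5336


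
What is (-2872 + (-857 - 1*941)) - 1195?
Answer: -5865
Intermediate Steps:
(-2872 + (-857 - 1*941)) - 1195 = (-2872 + (-857 - 941)) - 1195 = (-2872 - 1798) - 1195 = -4670 - 1195 = -5865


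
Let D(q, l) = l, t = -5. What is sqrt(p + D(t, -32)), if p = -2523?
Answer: I*sqrt(2555) ≈ 50.547*I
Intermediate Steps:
sqrt(p + D(t, -32)) = sqrt(-2523 - 32) = sqrt(-2555) = I*sqrt(2555)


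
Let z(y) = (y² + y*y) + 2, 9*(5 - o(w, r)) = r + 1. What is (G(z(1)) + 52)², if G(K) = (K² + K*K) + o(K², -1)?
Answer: 7921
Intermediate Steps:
o(w, r) = 44/9 - r/9 (o(w, r) = 5 - (r + 1)/9 = 5 - (1 + r)/9 = 5 + (-⅑ - r/9) = 44/9 - r/9)
z(y) = 2 + 2*y² (z(y) = (y² + y²) + 2 = 2*y² + 2 = 2 + 2*y²)
G(K) = 5 + 2*K² (G(K) = (K² + K*K) + (44/9 - ⅑*(-1)) = (K² + K²) + (44/9 + ⅑) = 2*K² + 5 = 5 + 2*K²)
(G(z(1)) + 52)² = ((5 + 2*(2 + 2*1²)²) + 52)² = ((5 + 2*(2 + 2*1)²) + 52)² = ((5 + 2*(2 + 2)²) + 52)² = ((5 + 2*4²) + 52)² = ((5 + 2*16) + 52)² = ((5 + 32) + 52)² = (37 + 52)² = 89² = 7921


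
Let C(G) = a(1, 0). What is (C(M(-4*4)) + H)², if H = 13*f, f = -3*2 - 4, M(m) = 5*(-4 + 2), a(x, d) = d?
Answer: 16900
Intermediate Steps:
M(m) = -10 (M(m) = 5*(-2) = -10)
f = -10 (f = -6 - 4 = -10)
C(G) = 0
H = -130 (H = 13*(-10) = -130)
(C(M(-4*4)) + H)² = (0 - 130)² = (-130)² = 16900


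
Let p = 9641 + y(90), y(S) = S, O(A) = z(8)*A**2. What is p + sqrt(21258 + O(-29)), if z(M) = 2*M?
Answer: 9731 + sqrt(34714) ≈ 9917.3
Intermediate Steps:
O(A) = 16*A**2 (O(A) = (2*8)*A**2 = 16*A**2)
p = 9731 (p = 9641 + 90 = 9731)
p + sqrt(21258 + O(-29)) = 9731 + sqrt(21258 + 16*(-29)**2) = 9731 + sqrt(21258 + 16*841) = 9731 + sqrt(21258 + 13456) = 9731 + sqrt(34714)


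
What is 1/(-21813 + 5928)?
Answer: -1/15885 ≈ -6.2953e-5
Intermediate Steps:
1/(-21813 + 5928) = 1/(-15885) = -1/15885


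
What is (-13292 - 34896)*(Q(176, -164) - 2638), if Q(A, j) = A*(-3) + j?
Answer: 160466040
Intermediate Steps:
Q(A, j) = j - 3*A (Q(A, j) = -3*A + j = j - 3*A)
(-13292 - 34896)*(Q(176, -164) - 2638) = (-13292 - 34896)*((-164 - 3*176) - 2638) = -48188*((-164 - 528) - 2638) = -48188*(-692 - 2638) = -48188*(-3330) = 160466040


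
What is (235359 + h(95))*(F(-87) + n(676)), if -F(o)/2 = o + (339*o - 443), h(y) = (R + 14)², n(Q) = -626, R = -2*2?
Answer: 13990973780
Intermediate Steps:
R = -4
h(y) = 100 (h(y) = (-4 + 14)² = 10² = 100)
F(o) = 886 - 680*o (F(o) = -2*(o + (339*o - 443)) = -2*(o + (-443 + 339*o)) = -2*(-443 + 340*o) = 886 - 680*o)
(235359 + h(95))*(F(-87) + n(676)) = (235359 + 100)*((886 - 680*(-87)) - 626) = 235459*((886 + 59160) - 626) = 235459*(60046 - 626) = 235459*59420 = 13990973780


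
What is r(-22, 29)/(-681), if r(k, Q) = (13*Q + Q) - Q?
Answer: -377/681 ≈ -0.55360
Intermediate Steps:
r(k, Q) = 13*Q (r(k, Q) = 14*Q - Q = 13*Q)
r(-22, 29)/(-681) = (13*29)/(-681) = 377*(-1/681) = -377/681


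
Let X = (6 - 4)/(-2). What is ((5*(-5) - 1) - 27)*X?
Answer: 53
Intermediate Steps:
X = -1 (X = -1/2*2 = -1)
((5*(-5) - 1) - 27)*X = ((5*(-5) - 1) - 27)*(-1) = ((-25 - 1) - 27)*(-1) = (-26 - 27)*(-1) = -53*(-1) = 53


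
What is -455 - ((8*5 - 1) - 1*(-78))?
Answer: -572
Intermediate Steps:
-455 - ((8*5 - 1) - 1*(-78)) = -455 - ((40 - 1) + 78) = -455 - (39 + 78) = -455 - 1*117 = -455 - 117 = -572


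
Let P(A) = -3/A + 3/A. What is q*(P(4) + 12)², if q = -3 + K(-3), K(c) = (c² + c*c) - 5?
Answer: 1440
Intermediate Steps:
P(A) = 0
K(c) = -5 + 2*c² (K(c) = (c² + c²) - 5 = 2*c² - 5 = -5 + 2*c²)
q = 10 (q = -3 + (-5 + 2*(-3)²) = -3 + (-5 + 2*9) = -3 + (-5 + 18) = -3 + 13 = 10)
q*(P(4) + 12)² = 10*(0 + 12)² = 10*12² = 10*144 = 1440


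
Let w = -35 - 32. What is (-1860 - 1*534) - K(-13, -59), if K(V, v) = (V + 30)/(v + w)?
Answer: -301627/126 ≈ -2393.9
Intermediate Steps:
w = -67
K(V, v) = (30 + V)/(-67 + v) (K(V, v) = (V + 30)/(v - 67) = (30 + V)/(-67 + v))
(-1860 - 1*534) - K(-13, -59) = (-1860 - 1*534) - (30 - 13)/(-67 - 59) = (-1860 - 534) - 17/(-126) = -2394 - (-1)*17/126 = -2394 - 1*(-17/126) = -2394 + 17/126 = -301627/126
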